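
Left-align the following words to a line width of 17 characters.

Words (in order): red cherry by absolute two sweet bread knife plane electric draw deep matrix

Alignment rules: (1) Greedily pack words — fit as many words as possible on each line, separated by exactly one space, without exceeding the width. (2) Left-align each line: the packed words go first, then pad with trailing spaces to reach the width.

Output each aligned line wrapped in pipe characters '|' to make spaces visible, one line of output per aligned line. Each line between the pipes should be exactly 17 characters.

Answer: |red cherry by    |
|absolute two     |
|sweet bread knife|
|plane electric   |
|draw deep matrix |

Derivation:
Line 1: ['red', 'cherry', 'by'] (min_width=13, slack=4)
Line 2: ['absolute', 'two'] (min_width=12, slack=5)
Line 3: ['sweet', 'bread', 'knife'] (min_width=17, slack=0)
Line 4: ['plane', 'electric'] (min_width=14, slack=3)
Line 5: ['draw', 'deep', 'matrix'] (min_width=16, slack=1)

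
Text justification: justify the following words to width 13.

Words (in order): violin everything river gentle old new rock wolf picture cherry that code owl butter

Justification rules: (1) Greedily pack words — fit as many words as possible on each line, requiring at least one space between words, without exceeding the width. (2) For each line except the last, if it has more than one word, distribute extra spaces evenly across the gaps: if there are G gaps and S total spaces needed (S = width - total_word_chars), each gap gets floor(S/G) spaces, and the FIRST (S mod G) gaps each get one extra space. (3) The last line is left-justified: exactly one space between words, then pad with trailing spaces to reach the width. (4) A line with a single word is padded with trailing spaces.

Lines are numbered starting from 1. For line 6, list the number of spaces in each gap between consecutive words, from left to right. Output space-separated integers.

Line 1: ['violin'] (min_width=6, slack=7)
Line 2: ['everything'] (min_width=10, slack=3)
Line 3: ['river', 'gentle'] (min_width=12, slack=1)
Line 4: ['old', 'new', 'rock'] (min_width=12, slack=1)
Line 5: ['wolf', 'picture'] (min_width=12, slack=1)
Line 6: ['cherry', 'that'] (min_width=11, slack=2)
Line 7: ['code', 'owl'] (min_width=8, slack=5)
Line 8: ['butter'] (min_width=6, slack=7)

Answer: 3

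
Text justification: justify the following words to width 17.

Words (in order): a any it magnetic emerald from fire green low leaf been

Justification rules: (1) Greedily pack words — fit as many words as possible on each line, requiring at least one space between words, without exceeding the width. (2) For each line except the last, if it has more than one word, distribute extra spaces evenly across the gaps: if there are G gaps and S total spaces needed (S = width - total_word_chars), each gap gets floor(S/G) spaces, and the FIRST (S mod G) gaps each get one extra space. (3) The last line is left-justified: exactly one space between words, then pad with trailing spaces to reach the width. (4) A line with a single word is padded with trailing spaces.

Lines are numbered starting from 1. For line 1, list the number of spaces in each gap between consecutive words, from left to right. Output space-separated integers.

Answer: 1 1 1

Derivation:
Line 1: ['a', 'any', 'it', 'magnetic'] (min_width=17, slack=0)
Line 2: ['emerald', 'from', 'fire'] (min_width=17, slack=0)
Line 3: ['green', 'low', 'leaf'] (min_width=14, slack=3)
Line 4: ['been'] (min_width=4, slack=13)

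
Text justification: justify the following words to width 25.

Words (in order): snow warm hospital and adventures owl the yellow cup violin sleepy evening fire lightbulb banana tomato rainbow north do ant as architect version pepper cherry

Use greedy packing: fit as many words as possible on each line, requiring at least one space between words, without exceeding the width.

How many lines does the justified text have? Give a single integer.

Answer: 7

Derivation:
Line 1: ['snow', 'warm', 'hospital', 'and'] (min_width=22, slack=3)
Line 2: ['adventures', 'owl', 'the', 'yellow'] (min_width=25, slack=0)
Line 3: ['cup', 'violin', 'sleepy', 'evening'] (min_width=25, slack=0)
Line 4: ['fire', 'lightbulb', 'banana'] (min_width=21, slack=4)
Line 5: ['tomato', 'rainbow', 'north', 'do'] (min_width=23, slack=2)
Line 6: ['ant', 'as', 'architect', 'version'] (min_width=24, slack=1)
Line 7: ['pepper', 'cherry'] (min_width=13, slack=12)
Total lines: 7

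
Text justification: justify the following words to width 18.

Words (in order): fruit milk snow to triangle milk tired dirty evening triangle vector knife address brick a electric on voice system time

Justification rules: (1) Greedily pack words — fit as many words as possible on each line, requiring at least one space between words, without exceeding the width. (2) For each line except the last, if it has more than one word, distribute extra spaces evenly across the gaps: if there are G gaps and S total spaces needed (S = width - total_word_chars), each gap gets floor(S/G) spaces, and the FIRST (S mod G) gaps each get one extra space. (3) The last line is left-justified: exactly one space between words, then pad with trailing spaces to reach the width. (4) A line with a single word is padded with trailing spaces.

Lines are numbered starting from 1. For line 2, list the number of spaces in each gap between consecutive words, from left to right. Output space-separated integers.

Answer: 6

Derivation:
Line 1: ['fruit', 'milk', 'snow', 'to'] (min_width=18, slack=0)
Line 2: ['triangle', 'milk'] (min_width=13, slack=5)
Line 3: ['tired', 'dirty'] (min_width=11, slack=7)
Line 4: ['evening', 'triangle'] (min_width=16, slack=2)
Line 5: ['vector', 'knife'] (min_width=12, slack=6)
Line 6: ['address', 'brick', 'a'] (min_width=15, slack=3)
Line 7: ['electric', 'on', 'voice'] (min_width=17, slack=1)
Line 8: ['system', 'time'] (min_width=11, slack=7)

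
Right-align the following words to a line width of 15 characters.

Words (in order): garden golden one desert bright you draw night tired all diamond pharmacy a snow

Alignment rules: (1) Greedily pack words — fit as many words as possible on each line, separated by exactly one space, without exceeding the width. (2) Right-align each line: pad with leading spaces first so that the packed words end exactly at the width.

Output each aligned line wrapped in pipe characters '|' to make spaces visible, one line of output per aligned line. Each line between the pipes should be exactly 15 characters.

Line 1: ['garden', 'golden'] (min_width=13, slack=2)
Line 2: ['one', 'desert'] (min_width=10, slack=5)
Line 3: ['bright', 'you', 'draw'] (min_width=15, slack=0)
Line 4: ['night', 'tired', 'all'] (min_width=15, slack=0)
Line 5: ['diamond'] (min_width=7, slack=8)
Line 6: ['pharmacy', 'a', 'snow'] (min_width=15, slack=0)

Answer: |  garden golden|
|     one desert|
|bright you draw|
|night tired all|
|        diamond|
|pharmacy a snow|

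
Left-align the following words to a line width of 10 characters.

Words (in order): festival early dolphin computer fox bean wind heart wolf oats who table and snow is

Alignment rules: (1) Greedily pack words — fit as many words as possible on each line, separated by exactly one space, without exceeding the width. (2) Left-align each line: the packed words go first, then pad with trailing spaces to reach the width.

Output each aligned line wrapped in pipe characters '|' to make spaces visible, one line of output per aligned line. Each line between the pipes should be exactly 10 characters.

Line 1: ['festival'] (min_width=8, slack=2)
Line 2: ['early'] (min_width=5, slack=5)
Line 3: ['dolphin'] (min_width=7, slack=3)
Line 4: ['computer'] (min_width=8, slack=2)
Line 5: ['fox', 'bean'] (min_width=8, slack=2)
Line 6: ['wind', 'heart'] (min_width=10, slack=0)
Line 7: ['wolf', 'oats'] (min_width=9, slack=1)
Line 8: ['who', 'table'] (min_width=9, slack=1)
Line 9: ['and', 'snow'] (min_width=8, slack=2)
Line 10: ['is'] (min_width=2, slack=8)

Answer: |festival  |
|early     |
|dolphin   |
|computer  |
|fox bean  |
|wind heart|
|wolf oats |
|who table |
|and snow  |
|is        |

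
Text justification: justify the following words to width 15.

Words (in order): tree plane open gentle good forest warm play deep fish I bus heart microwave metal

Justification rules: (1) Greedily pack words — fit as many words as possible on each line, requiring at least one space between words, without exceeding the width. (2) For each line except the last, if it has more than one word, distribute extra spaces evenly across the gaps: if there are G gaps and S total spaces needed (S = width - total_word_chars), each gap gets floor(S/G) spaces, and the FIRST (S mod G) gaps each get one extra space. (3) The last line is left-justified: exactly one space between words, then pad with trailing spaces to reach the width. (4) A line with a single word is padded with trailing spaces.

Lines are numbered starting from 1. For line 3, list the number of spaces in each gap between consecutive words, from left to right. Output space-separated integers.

Line 1: ['tree', 'plane', 'open'] (min_width=15, slack=0)
Line 2: ['gentle', 'good'] (min_width=11, slack=4)
Line 3: ['forest', 'warm'] (min_width=11, slack=4)
Line 4: ['play', 'deep', 'fish'] (min_width=14, slack=1)
Line 5: ['I', 'bus', 'heart'] (min_width=11, slack=4)
Line 6: ['microwave', 'metal'] (min_width=15, slack=0)

Answer: 5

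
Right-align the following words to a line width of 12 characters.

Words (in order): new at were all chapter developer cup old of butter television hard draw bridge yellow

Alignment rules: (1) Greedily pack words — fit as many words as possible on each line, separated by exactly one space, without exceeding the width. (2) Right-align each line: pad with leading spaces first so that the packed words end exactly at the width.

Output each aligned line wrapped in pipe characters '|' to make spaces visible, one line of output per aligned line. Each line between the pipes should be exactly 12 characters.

Answer: | new at were|
| all chapter|
|   developer|
|  cup old of|
|      butter|
|  television|
|   hard draw|
|      bridge|
|      yellow|

Derivation:
Line 1: ['new', 'at', 'were'] (min_width=11, slack=1)
Line 2: ['all', 'chapter'] (min_width=11, slack=1)
Line 3: ['developer'] (min_width=9, slack=3)
Line 4: ['cup', 'old', 'of'] (min_width=10, slack=2)
Line 5: ['butter'] (min_width=6, slack=6)
Line 6: ['television'] (min_width=10, slack=2)
Line 7: ['hard', 'draw'] (min_width=9, slack=3)
Line 8: ['bridge'] (min_width=6, slack=6)
Line 9: ['yellow'] (min_width=6, slack=6)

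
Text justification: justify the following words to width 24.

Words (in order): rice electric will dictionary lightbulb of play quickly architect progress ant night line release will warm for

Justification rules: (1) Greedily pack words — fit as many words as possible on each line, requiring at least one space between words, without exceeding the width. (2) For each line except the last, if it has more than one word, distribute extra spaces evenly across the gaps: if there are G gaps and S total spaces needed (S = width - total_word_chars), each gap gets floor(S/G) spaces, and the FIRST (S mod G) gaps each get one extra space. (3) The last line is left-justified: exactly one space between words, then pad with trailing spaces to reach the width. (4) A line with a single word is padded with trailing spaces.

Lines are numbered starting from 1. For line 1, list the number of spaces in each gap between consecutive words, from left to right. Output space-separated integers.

Answer: 4 4

Derivation:
Line 1: ['rice', 'electric', 'will'] (min_width=18, slack=6)
Line 2: ['dictionary', 'lightbulb', 'of'] (min_width=23, slack=1)
Line 3: ['play', 'quickly', 'architect'] (min_width=22, slack=2)
Line 4: ['progress', 'ant', 'night', 'line'] (min_width=23, slack=1)
Line 5: ['release', 'will', 'warm', 'for'] (min_width=21, slack=3)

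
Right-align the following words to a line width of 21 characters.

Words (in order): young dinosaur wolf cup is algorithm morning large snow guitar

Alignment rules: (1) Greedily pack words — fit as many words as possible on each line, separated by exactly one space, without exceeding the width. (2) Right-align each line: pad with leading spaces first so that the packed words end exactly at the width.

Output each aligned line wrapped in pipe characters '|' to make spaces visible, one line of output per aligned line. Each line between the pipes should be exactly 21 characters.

Line 1: ['young', 'dinosaur', 'wolf'] (min_width=19, slack=2)
Line 2: ['cup', 'is', 'algorithm'] (min_width=16, slack=5)
Line 3: ['morning', 'large', 'snow'] (min_width=18, slack=3)
Line 4: ['guitar'] (min_width=6, slack=15)

Answer: |  young dinosaur wolf|
|     cup is algorithm|
|   morning large snow|
|               guitar|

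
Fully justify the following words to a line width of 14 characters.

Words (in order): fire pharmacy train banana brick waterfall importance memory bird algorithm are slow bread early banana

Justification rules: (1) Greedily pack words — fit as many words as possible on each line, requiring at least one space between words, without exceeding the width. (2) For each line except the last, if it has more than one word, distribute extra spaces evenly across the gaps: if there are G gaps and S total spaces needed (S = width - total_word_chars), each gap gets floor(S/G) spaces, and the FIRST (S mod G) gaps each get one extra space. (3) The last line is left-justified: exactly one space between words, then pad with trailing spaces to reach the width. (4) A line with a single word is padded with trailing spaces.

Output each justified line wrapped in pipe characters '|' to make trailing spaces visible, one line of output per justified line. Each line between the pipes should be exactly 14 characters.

Answer: |fire  pharmacy|
|train   banana|
|brick         |
|waterfall     |
|importance    |
|memory    bird|
|algorithm  are|
|slow     bread|
|early banana  |

Derivation:
Line 1: ['fire', 'pharmacy'] (min_width=13, slack=1)
Line 2: ['train', 'banana'] (min_width=12, slack=2)
Line 3: ['brick'] (min_width=5, slack=9)
Line 4: ['waterfall'] (min_width=9, slack=5)
Line 5: ['importance'] (min_width=10, slack=4)
Line 6: ['memory', 'bird'] (min_width=11, slack=3)
Line 7: ['algorithm', 'are'] (min_width=13, slack=1)
Line 8: ['slow', 'bread'] (min_width=10, slack=4)
Line 9: ['early', 'banana'] (min_width=12, slack=2)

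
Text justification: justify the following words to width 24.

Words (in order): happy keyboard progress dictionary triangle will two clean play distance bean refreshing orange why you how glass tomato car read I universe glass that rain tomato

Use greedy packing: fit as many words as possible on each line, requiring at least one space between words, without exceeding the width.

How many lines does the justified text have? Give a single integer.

Line 1: ['happy', 'keyboard', 'progress'] (min_width=23, slack=1)
Line 2: ['dictionary', 'triangle', 'will'] (min_width=24, slack=0)
Line 3: ['two', 'clean', 'play', 'distance'] (min_width=23, slack=1)
Line 4: ['bean', 'refreshing', 'orange'] (min_width=22, slack=2)
Line 5: ['why', 'you', 'how', 'glass', 'tomato'] (min_width=24, slack=0)
Line 6: ['car', 'read', 'I', 'universe'] (min_width=19, slack=5)
Line 7: ['glass', 'that', 'rain', 'tomato'] (min_width=22, slack=2)
Total lines: 7

Answer: 7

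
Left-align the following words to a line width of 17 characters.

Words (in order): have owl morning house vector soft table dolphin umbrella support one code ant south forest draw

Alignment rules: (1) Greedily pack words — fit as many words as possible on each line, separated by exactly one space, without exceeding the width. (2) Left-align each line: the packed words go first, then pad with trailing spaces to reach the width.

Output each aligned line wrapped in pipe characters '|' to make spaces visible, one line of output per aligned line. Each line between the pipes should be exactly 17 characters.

Answer: |have owl morning |
|house vector soft|
|table dolphin    |
|umbrella support |
|one code ant     |
|south forest draw|

Derivation:
Line 1: ['have', 'owl', 'morning'] (min_width=16, slack=1)
Line 2: ['house', 'vector', 'soft'] (min_width=17, slack=0)
Line 3: ['table', 'dolphin'] (min_width=13, slack=4)
Line 4: ['umbrella', 'support'] (min_width=16, slack=1)
Line 5: ['one', 'code', 'ant'] (min_width=12, slack=5)
Line 6: ['south', 'forest', 'draw'] (min_width=17, slack=0)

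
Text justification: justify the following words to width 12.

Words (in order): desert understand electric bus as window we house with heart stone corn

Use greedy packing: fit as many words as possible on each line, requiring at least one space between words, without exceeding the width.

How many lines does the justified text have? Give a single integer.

Answer: 7

Derivation:
Line 1: ['desert'] (min_width=6, slack=6)
Line 2: ['understand'] (min_width=10, slack=2)
Line 3: ['electric', 'bus'] (min_width=12, slack=0)
Line 4: ['as', 'window', 'we'] (min_width=12, slack=0)
Line 5: ['house', 'with'] (min_width=10, slack=2)
Line 6: ['heart', 'stone'] (min_width=11, slack=1)
Line 7: ['corn'] (min_width=4, slack=8)
Total lines: 7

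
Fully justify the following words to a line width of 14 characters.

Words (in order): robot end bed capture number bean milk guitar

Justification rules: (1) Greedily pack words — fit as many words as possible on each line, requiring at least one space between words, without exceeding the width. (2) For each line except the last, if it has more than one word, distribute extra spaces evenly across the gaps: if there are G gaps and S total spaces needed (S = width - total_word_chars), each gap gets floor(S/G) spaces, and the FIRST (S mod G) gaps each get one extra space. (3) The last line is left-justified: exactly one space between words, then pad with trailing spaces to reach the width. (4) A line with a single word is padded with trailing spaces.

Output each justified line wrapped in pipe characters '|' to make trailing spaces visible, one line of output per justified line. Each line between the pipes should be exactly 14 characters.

Answer: |robot  end bed|
|capture number|
|bean      milk|
|guitar        |

Derivation:
Line 1: ['robot', 'end', 'bed'] (min_width=13, slack=1)
Line 2: ['capture', 'number'] (min_width=14, slack=0)
Line 3: ['bean', 'milk'] (min_width=9, slack=5)
Line 4: ['guitar'] (min_width=6, slack=8)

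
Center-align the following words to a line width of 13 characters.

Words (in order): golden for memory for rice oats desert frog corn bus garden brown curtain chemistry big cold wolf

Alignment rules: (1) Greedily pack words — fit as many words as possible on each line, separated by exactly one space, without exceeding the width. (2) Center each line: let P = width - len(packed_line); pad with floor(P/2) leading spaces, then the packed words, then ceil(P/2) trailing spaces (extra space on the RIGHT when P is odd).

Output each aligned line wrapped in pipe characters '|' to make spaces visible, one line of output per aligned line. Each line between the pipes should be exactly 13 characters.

Answer: | golden for  |
| memory for  |
|  rice oats  |
| desert frog |
|  corn bus   |
|garden brown |
|   curtain   |
|chemistry big|
|  cold wolf  |

Derivation:
Line 1: ['golden', 'for'] (min_width=10, slack=3)
Line 2: ['memory', 'for'] (min_width=10, slack=3)
Line 3: ['rice', 'oats'] (min_width=9, slack=4)
Line 4: ['desert', 'frog'] (min_width=11, slack=2)
Line 5: ['corn', 'bus'] (min_width=8, slack=5)
Line 6: ['garden', 'brown'] (min_width=12, slack=1)
Line 7: ['curtain'] (min_width=7, slack=6)
Line 8: ['chemistry', 'big'] (min_width=13, slack=0)
Line 9: ['cold', 'wolf'] (min_width=9, slack=4)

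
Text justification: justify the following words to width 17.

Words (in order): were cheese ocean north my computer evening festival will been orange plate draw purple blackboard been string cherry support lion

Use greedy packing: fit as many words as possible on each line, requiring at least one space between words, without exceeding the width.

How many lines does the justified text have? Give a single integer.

Line 1: ['were', 'cheese', 'ocean'] (min_width=17, slack=0)
Line 2: ['north', 'my', 'computer'] (min_width=17, slack=0)
Line 3: ['evening', 'festival'] (min_width=16, slack=1)
Line 4: ['will', 'been', 'orange'] (min_width=16, slack=1)
Line 5: ['plate', 'draw', 'purple'] (min_width=17, slack=0)
Line 6: ['blackboard', 'been'] (min_width=15, slack=2)
Line 7: ['string', 'cherry'] (min_width=13, slack=4)
Line 8: ['support', 'lion'] (min_width=12, slack=5)
Total lines: 8

Answer: 8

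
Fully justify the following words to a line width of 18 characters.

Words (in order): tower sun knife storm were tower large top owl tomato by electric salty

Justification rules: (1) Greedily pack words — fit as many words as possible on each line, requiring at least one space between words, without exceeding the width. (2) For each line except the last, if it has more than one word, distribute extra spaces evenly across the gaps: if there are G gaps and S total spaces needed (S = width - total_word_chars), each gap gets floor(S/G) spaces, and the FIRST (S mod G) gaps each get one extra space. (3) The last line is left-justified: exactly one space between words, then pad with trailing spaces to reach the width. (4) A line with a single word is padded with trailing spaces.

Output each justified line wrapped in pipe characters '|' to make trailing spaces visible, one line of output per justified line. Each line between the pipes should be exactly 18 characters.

Answer: |tower   sun  knife|
|storm  were  tower|
|large    top   owl|
|tomato by electric|
|salty             |

Derivation:
Line 1: ['tower', 'sun', 'knife'] (min_width=15, slack=3)
Line 2: ['storm', 'were', 'tower'] (min_width=16, slack=2)
Line 3: ['large', 'top', 'owl'] (min_width=13, slack=5)
Line 4: ['tomato', 'by', 'electric'] (min_width=18, slack=0)
Line 5: ['salty'] (min_width=5, slack=13)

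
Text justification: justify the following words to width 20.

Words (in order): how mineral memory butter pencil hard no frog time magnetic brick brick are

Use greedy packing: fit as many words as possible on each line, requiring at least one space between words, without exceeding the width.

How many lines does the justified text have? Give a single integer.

Line 1: ['how', 'mineral', 'memory'] (min_width=18, slack=2)
Line 2: ['butter', 'pencil', 'hard'] (min_width=18, slack=2)
Line 3: ['no', 'frog', 'time'] (min_width=12, slack=8)
Line 4: ['magnetic', 'brick', 'brick'] (min_width=20, slack=0)
Line 5: ['are'] (min_width=3, slack=17)
Total lines: 5

Answer: 5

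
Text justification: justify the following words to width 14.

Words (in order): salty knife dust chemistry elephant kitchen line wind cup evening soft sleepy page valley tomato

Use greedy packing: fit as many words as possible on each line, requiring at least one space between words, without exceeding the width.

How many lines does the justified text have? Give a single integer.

Answer: 8

Derivation:
Line 1: ['salty', 'knife'] (min_width=11, slack=3)
Line 2: ['dust', 'chemistry'] (min_width=14, slack=0)
Line 3: ['elephant'] (min_width=8, slack=6)
Line 4: ['kitchen', 'line'] (min_width=12, slack=2)
Line 5: ['wind', 'cup'] (min_width=8, slack=6)
Line 6: ['evening', 'soft'] (min_width=12, slack=2)
Line 7: ['sleepy', 'page'] (min_width=11, slack=3)
Line 8: ['valley', 'tomato'] (min_width=13, slack=1)
Total lines: 8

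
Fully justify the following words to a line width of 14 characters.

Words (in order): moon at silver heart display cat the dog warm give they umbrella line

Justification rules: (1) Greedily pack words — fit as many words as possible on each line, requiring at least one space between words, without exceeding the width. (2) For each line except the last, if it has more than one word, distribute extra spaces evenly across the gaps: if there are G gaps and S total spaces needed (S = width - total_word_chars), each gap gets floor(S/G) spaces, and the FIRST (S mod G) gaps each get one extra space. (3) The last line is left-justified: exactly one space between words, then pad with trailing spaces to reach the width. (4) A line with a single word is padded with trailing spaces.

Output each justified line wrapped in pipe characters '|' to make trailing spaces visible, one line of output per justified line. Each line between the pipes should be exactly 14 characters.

Line 1: ['moon', 'at', 'silver'] (min_width=14, slack=0)
Line 2: ['heart', 'display'] (min_width=13, slack=1)
Line 3: ['cat', 'the', 'dog'] (min_width=11, slack=3)
Line 4: ['warm', 'give', 'they'] (min_width=14, slack=0)
Line 5: ['umbrella', 'line'] (min_width=13, slack=1)

Answer: |moon at silver|
|heart  display|
|cat   the  dog|
|warm give they|
|umbrella line |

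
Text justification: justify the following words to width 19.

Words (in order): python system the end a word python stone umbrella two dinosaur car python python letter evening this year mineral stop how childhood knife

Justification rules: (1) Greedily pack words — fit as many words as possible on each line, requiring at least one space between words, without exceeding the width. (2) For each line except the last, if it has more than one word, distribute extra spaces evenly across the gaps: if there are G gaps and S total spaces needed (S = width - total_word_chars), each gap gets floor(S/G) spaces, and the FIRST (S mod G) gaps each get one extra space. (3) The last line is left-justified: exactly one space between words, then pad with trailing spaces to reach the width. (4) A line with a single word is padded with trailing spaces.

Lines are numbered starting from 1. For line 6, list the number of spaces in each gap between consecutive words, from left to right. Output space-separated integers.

Line 1: ['python', 'system', 'the'] (min_width=17, slack=2)
Line 2: ['end', 'a', 'word', 'python'] (min_width=17, slack=2)
Line 3: ['stone', 'umbrella', 'two'] (min_width=18, slack=1)
Line 4: ['dinosaur', 'car', 'python'] (min_width=19, slack=0)
Line 5: ['python', 'letter'] (min_width=13, slack=6)
Line 6: ['evening', 'this', 'year'] (min_width=17, slack=2)
Line 7: ['mineral', 'stop', 'how'] (min_width=16, slack=3)
Line 8: ['childhood', 'knife'] (min_width=15, slack=4)

Answer: 2 2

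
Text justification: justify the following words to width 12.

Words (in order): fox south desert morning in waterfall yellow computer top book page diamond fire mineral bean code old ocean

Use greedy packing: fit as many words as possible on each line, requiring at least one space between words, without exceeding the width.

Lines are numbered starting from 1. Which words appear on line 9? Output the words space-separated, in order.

Line 1: ['fox', 'south'] (min_width=9, slack=3)
Line 2: ['desert'] (min_width=6, slack=6)
Line 3: ['morning', 'in'] (min_width=10, slack=2)
Line 4: ['waterfall'] (min_width=9, slack=3)
Line 5: ['yellow'] (min_width=6, slack=6)
Line 6: ['computer', 'top'] (min_width=12, slack=0)
Line 7: ['book', 'page'] (min_width=9, slack=3)
Line 8: ['diamond', 'fire'] (min_width=12, slack=0)
Line 9: ['mineral', 'bean'] (min_width=12, slack=0)
Line 10: ['code', 'old'] (min_width=8, slack=4)
Line 11: ['ocean'] (min_width=5, slack=7)

Answer: mineral bean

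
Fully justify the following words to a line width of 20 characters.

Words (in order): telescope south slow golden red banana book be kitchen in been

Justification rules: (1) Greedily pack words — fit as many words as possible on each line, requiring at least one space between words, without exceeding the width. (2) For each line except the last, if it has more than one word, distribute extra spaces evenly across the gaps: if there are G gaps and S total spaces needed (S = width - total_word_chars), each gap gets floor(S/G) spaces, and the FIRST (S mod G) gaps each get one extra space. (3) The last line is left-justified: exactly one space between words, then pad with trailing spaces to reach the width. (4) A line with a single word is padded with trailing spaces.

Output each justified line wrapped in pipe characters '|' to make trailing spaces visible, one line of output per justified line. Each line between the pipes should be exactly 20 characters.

Answer: |telescope south slow|
|golden   red  banana|
|book  be  kitchen in|
|been                |

Derivation:
Line 1: ['telescope', 'south', 'slow'] (min_width=20, slack=0)
Line 2: ['golden', 'red', 'banana'] (min_width=17, slack=3)
Line 3: ['book', 'be', 'kitchen', 'in'] (min_width=18, slack=2)
Line 4: ['been'] (min_width=4, slack=16)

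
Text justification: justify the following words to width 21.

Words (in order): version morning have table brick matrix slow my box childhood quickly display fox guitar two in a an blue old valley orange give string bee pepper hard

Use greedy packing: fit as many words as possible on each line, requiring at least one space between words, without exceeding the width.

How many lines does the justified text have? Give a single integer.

Line 1: ['version', 'morning', 'have'] (min_width=20, slack=1)
Line 2: ['table', 'brick', 'matrix'] (min_width=18, slack=3)
Line 3: ['slow', 'my', 'box', 'childhood'] (min_width=21, slack=0)
Line 4: ['quickly', 'display', 'fox'] (min_width=19, slack=2)
Line 5: ['guitar', 'two', 'in', 'a', 'an'] (min_width=18, slack=3)
Line 6: ['blue', 'old', 'valley'] (min_width=15, slack=6)
Line 7: ['orange', 'give', 'string'] (min_width=18, slack=3)
Line 8: ['bee', 'pepper', 'hard'] (min_width=15, slack=6)
Total lines: 8

Answer: 8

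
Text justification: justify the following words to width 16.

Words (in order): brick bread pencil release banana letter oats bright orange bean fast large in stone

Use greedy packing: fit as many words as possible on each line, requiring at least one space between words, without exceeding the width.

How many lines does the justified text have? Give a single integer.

Line 1: ['brick', 'bread'] (min_width=11, slack=5)
Line 2: ['pencil', 'release'] (min_width=14, slack=2)
Line 3: ['banana', 'letter'] (min_width=13, slack=3)
Line 4: ['oats', 'bright'] (min_width=11, slack=5)
Line 5: ['orange', 'bean', 'fast'] (min_width=16, slack=0)
Line 6: ['large', 'in', 'stone'] (min_width=14, slack=2)
Total lines: 6

Answer: 6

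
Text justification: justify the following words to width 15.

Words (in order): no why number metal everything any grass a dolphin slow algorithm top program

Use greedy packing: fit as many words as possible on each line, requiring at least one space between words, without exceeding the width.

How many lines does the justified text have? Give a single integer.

Answer: 6

Derivation:
Line 1: ['no', 'why', 'number'] (min_width=13, slack=2)
Line 2: ['metal'] (min_width=5, slack=10)
Line 3: ['everything', 'any'] (min_width=14, slack=1)
Line 4: ['grass', 'a', 'dolphin'] (min_width=15, slack=0)
Line 5: ['slow', 'algorithm'] (min_width=14, slack=1)
Line 6: ['top', 'program'] (min_width=11, slack=4)
Total lines: 6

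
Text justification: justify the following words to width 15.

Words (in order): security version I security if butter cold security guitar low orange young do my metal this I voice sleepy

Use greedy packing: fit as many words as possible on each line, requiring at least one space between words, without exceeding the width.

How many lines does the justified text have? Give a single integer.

Answer: 9

Derivation:
Line 1: ['security'] (min_width=8, slack=7)
Line 2: ['version', 'I'] (min_width=9, slack=6)
Line 3: ['security', 'if'] (min_width=11, slack=4)
Line 4: ['butter', 'cold'] (min_width=11, slack=4)
Line 5: ['security', 'guitar'] (min_width=15, slack=0)
Line 6: ['low', 'orange'] (min_width=10, slack=5)
Line 7: ['young', 'do', 'my'] (min_width=11, slack=4)
Line 8: ['metal', 'this', 'I'] (min_width=12, slack=3)
Line 9: ['voice', 'sleepy'] (min_width=12, slack=3)
Total lines: 9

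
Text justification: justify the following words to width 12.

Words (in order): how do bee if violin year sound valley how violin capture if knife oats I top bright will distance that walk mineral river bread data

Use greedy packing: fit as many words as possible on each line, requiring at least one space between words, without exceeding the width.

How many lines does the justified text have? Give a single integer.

Answer: 14

Derivation:
Line 1: ['how', 'do', 'bee'] (min_width=10, slack=2)
Line 2: ['if', 'violin'] (min_width=9, slack=3)
Line 3: ['year', 'sound'] (min_width=10, slack=2)
Line 4: ['valley', 'how'] (min_width=10, slack=2)
Line 5: ['violin'] (min_width=6, slack=6)
Line 6: ['capture', 'if'] (min_width=10, slack=2)
Line 7: ['knife', 'oats', 'I'] (min_width=12, slack=0)
Line 8: ['top', 'bright'] (min_width=10, slack=2)
Line 9: ['will'] (min_width=4, slack=8)
Line 10: ['distance'] (min_width=8, slack=4)
Line 11: ['that', 'walk'] (min_width=9, slack=3)
Line 12: ['mineral'] (min_width=7, slack=5)
Line 13: ['river', 'bread'] (min_width=11, slack=1)
Line 14: ['data'] (min_width=4, slack=8)
Total lines: 14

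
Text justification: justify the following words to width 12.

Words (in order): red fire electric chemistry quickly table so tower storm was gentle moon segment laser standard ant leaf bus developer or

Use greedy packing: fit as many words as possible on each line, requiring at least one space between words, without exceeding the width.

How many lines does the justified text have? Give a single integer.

Answer: 12

Derivation:
Line 1: ['red', 'fire'] (min_width=8, slack=4)
Line 2: ['electric'] (min_width=8, slack=4)
Line 3: ['chemistry'] (min_width=9, slack=3)
Line 4: ['quickly'] (min_width=7, slack=5)
Line 5: ['table', 'so'] (min_width=8, slack=4)
Line 6: ['tower', 'storm'] (min_width=11, slack=1)
Line 7: ['was', 'gentle'] (min_width=10, slack=2)
Line 8: ['moon', 'segment'] (min_width=12, slack=0)
Line 9: ['laser'] (min_width=5, slack=7)
Line 10: ['standard', 'ant'] (min_width=12, slack=0)
Line 11: ['leaf', 'bus'] (min_width=8, slack=4)
Line 12: ['developer', 'or'] (min_width=12, slack=0)
Total lines: 12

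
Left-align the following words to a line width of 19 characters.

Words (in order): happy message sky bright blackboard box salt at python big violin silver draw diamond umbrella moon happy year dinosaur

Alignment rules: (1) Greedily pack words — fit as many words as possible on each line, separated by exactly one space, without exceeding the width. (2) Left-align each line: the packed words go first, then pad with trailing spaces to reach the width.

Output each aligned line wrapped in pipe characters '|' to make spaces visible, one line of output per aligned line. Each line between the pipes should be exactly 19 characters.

Answer: |happy message sky  |
|bright blackboard  |
|box salt at python |
|big violin silver  |
|draw diamond       |
|umbrella moon happy|
|year dinosaur      |

Derivation:
Line 1: ['happy', 'message', 'sky'] (min_width=17, slack=2)
Line 2: ['bright', 'blackboard'] (min_width=17, slack=2)
Line 3: ['box', 'salt', 'at', 'python'] (min_width=18, slack=1)
Line 4: ['big', 'violin', 'silver'] (min_width=17, slack=2)
Line 5: ['draw', 'diamond'] (min_width=12, slack=7)
Line 6: ['umbrella', 'moon', 'happy'] (min_width=19, slack=0)
Line 7: ['year', 'dinosaur'] (min_width=13, slack=6)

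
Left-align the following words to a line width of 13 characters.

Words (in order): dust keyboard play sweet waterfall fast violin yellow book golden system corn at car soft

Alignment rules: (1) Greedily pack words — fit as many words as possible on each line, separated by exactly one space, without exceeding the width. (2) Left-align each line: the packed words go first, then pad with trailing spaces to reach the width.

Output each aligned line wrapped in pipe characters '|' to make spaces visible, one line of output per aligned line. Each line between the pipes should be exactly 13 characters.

Line 1: ['dust', 'keyboard'] (min_width=13, slack=0)
Line 2: ['play', 'sweet'] (min_width=10, slack=3)
Line 3: ['waterfall'] (min_width=9, slack=4)
Line 4: ['fast', 'violin'] (min_width=11, slack=2)
Line 5: ['yellow', 'book'] (min_width=11, slack=2)
Line 6: ['golden', 'system'] (min_width=13, slack=0)
Line 7: ['corn', 'at', 'car'] (min_width=11, slack=2)
Line 8: ['soft'] (min_width=4, slack=9)

Answer: |dust keyboard|
|play sweet   |
|waterfall    |
|fast violin  |
|yellow book  |
|golden system|
|corn at car  |
|soft         |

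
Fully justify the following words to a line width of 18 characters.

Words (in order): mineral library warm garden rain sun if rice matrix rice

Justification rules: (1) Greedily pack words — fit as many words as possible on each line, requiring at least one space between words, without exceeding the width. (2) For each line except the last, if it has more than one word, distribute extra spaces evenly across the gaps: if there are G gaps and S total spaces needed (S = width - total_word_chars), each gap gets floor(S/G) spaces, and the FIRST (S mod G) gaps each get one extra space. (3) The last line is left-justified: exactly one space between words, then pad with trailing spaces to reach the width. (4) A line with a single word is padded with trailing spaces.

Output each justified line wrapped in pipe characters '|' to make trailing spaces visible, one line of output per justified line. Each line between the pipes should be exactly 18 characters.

Line 1: ['mineral', 'library'] (min_width=15, slack=3)
Line 2: ['warm', 'garden', 'rain'] (min_width=16, slack=2)
Line 3: ['sun', 'if', 'rice', 'matrix'] (min_width=18, slack=0)
Line 4: ['rice'] (min_width=4, slack=14)

Answer: |mineral    library|
|warm  garden  rain|
|sun if rice matrix|
|rice              |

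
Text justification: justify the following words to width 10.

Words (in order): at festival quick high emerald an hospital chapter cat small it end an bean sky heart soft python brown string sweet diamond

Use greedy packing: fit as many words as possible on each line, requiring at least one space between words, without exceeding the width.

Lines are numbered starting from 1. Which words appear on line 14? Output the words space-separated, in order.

Line 1: ['at'] (min_width=2, slack=8)
Line 2: ['festival'] (min_width=8, slack=2)
Line 3: ['quick', 'high'] (min_width=10, slack=0)
Line 4: ['emerald', 'an'] (min_width=10, slack=0)
Line 5: ['hospital'] (min_width=8, slack=2)
Line 6: ['chapter'] (min_width=7, slack=3)
Line 7: ['cat', 'small'] (min_width=9, slack=1)
Line 8: ['it', 'end', 'an'] (min_width=9, slack=1)
Line 9: ['bean', 'sky'] (min_width=8, slack=2)
Line 10: ['heart', 'soft'] (min_width=10, slack=0)
Line 11: ['python'] (min_width=6, slack=4)
Line 12: ['brown'] (min_width=5, slack=5)
Line 13: ['string'] (min_width=6, slack=4)
Line 14: ['sweet'] (min_width=5, slack=5)
Line 15: ['diamond'] (min_width=7, slack=3)

Answer: sweet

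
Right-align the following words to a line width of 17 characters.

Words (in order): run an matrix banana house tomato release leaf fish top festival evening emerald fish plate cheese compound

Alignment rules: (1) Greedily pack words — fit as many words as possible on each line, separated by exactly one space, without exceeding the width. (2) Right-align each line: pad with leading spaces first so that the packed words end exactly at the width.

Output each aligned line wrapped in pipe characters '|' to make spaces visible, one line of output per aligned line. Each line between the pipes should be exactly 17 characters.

Answer: |    run an matrix|
|     banana house|
|   tomato release|
|    leaf fish top|
| festival evening|
|     emerald fish|
|     plate cheese|
|         compound|

Derivation:
Line 1: ['run', 'an', 'matrix'] (min_width=13, slack=4)
Line 2: ['banana', 'house'] (min_width=12, slack=5)
Line 3: ['tomato', 'release'] (min_width=14, slack=3)
Line 4: ['leaf', 'fish', 'top'] (min_width=13, slack=4)
Line 5: ['festival', 'evening'] (min_width=16, slack=1)
Line 6: ['emerald', 'fish'] (min_width=12, slack=5)
Line 7: ['plate', 'cheese'] (min_width=12, slack=5)
Line 8: ['compound'] (min_width=8, slack=9)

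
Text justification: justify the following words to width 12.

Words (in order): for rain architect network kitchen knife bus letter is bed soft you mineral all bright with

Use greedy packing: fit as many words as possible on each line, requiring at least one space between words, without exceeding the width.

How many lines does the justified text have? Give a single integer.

Answer: 9

Derivation:
Line 1: ['for', 'rain'] (min_width=8, slack=4)
Line 2: ['architect'] (min_width=9, slack=3)
Line 3: ['network'] (min_width=7, slack=5)
Line 4: ['kitchen'] (min_width=7, slack=5)
Line 5: ['knife', 'bus'] (min_width=9, slack=3)
Line 6: ['letter', 'is'] (min_width=9, slack=3)
Line 7: ['bed', 'soft', 'you'] (min_width=12, slack=0)
Line 8: ['mineral', 'all'] (min_width=11, slack=1)
Line 9: ['bright', 'with'] (min_width=11, slack=1)
Total lines: 9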